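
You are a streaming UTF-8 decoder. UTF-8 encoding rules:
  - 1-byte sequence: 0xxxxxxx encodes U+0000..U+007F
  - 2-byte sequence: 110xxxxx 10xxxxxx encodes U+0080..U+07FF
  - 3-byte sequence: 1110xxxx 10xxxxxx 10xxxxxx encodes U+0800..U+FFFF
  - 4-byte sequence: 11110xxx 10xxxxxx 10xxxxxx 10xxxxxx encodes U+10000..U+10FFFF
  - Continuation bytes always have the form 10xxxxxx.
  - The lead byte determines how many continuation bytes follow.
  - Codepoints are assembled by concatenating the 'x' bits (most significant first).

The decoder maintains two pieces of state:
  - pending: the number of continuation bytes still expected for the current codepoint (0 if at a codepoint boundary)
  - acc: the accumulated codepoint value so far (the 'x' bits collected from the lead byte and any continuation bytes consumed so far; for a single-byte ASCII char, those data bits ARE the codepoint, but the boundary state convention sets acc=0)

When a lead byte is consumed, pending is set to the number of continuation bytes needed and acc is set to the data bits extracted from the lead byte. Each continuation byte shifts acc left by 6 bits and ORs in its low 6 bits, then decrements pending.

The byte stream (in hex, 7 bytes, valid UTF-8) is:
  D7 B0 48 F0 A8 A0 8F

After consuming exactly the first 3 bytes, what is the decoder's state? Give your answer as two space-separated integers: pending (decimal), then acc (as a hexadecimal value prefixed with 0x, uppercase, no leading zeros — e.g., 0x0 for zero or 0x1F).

Answer: 0 0x0

Derivation:
Byte[0]=D7: 2-byte lead. pending=1, acc=0x17
Byte[1]=B0: continuation. acc=(acc<<6)|0x30=0x5F0, pending=0
Byte[2]=48: 1-byte. pending=0, acc=0x0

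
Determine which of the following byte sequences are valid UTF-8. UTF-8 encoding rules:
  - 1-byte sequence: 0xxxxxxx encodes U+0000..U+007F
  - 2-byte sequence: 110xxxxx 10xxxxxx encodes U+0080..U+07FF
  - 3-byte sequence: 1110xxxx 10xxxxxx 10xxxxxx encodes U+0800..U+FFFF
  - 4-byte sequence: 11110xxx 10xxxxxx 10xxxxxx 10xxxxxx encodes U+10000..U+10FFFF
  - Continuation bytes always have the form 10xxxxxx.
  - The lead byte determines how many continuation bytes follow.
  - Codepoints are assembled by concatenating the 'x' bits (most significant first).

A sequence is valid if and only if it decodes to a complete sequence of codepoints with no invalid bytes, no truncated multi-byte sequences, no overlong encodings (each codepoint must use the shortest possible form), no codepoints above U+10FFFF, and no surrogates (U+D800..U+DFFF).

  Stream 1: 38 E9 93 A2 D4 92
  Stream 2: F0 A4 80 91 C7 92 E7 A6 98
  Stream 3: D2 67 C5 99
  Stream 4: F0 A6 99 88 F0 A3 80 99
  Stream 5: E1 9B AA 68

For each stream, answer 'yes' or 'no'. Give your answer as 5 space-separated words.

Answer: yes yes no yes yes

Derivation:
Stream 1: decodes cleanly. VALID
Stream 2: decodes cleanly. VALID
Stream 3: error at byte offset 1. INVALID
Stream 4: decodes cleanly. VALID
Stream 5: decodes cleanly. VALID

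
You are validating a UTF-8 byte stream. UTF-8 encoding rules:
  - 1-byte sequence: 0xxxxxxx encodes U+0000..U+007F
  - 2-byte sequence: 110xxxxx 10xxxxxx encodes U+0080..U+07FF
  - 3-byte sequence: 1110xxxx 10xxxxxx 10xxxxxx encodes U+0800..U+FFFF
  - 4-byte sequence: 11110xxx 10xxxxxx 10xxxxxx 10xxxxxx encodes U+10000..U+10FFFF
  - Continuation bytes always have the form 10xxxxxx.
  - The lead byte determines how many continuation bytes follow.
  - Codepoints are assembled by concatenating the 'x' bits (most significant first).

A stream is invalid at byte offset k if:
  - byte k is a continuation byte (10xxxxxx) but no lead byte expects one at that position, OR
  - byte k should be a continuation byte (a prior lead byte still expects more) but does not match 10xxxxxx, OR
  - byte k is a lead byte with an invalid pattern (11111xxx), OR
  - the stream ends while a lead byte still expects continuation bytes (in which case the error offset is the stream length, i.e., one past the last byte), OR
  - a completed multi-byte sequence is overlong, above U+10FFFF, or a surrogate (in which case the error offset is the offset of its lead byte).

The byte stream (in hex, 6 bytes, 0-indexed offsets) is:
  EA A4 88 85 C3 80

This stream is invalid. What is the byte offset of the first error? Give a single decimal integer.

Byte[0]=EA: 3-byte lead, need 2 cont bytes. acc=0xA
Byte[1]=A4: continuation. acc=(acc<<6)|0x24=0x2A4
Byte[2]=88: continuation. acc=(acc<<6)|0x08=0xA908
Completed: cp=U+A908 (starts at byte 0)
Byte[3]=85: INVALID lead byte (not 0xxx/110x/1110/11110)

Answer: 3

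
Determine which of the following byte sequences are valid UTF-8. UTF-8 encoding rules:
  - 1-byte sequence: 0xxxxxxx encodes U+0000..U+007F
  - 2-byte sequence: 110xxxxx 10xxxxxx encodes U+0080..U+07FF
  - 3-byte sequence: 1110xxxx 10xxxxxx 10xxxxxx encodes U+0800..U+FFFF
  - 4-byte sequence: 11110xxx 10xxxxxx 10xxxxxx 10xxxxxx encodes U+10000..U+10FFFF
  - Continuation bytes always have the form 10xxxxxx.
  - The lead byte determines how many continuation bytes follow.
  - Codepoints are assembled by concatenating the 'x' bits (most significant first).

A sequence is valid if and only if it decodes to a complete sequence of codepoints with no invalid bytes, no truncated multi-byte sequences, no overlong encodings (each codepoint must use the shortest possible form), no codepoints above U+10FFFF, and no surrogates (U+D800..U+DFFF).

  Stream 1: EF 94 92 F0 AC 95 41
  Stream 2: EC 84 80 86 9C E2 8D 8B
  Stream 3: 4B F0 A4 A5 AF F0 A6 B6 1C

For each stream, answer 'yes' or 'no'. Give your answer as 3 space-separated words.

Answer: no no no

Derivation:
Stream 1: error at byte offset 6. INVALID
Stream 2: error at byte offset 3. INVALID
Stream 3: error at byte offset 8. INVALID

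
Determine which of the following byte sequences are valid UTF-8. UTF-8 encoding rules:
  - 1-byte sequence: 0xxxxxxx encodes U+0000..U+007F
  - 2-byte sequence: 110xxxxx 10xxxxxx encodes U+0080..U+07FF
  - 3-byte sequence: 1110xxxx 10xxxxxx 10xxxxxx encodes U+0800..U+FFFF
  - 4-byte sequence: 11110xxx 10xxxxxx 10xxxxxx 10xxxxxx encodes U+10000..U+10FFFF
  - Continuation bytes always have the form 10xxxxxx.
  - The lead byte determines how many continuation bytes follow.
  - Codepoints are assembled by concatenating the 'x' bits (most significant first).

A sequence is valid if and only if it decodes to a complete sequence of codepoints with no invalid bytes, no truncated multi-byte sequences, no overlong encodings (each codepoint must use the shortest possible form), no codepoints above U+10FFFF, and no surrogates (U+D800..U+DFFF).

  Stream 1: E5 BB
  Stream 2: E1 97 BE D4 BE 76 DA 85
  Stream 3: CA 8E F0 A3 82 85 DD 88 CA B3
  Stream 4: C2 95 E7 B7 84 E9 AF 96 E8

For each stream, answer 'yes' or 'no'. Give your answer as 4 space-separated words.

Stream 1: error at byte offset 2. INVALID
Stream 2: decodes cleanly. VALID
Stream 3: decodes cleanly. VALID
Stream 4: error at byte offset 9. INVALID

Answer: no yes yes no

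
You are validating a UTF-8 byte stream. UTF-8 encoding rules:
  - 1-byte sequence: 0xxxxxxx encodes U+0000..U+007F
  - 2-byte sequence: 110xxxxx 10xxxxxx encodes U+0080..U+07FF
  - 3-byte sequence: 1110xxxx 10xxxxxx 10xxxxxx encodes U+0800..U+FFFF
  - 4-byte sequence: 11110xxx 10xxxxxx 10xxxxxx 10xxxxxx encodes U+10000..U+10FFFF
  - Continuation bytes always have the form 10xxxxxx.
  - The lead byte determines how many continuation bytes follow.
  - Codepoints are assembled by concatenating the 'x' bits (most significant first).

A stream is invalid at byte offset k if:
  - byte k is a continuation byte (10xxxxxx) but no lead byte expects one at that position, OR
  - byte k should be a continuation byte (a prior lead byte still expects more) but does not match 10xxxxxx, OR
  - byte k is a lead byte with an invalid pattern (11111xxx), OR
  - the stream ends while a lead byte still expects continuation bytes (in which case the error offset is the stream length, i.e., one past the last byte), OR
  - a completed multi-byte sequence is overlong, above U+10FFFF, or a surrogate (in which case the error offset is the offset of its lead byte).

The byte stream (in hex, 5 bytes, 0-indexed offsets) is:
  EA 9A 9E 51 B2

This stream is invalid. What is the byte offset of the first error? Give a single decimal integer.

Byte[0]=EA: 3-byte lead, need 2 cont bytes. acc=0xA
Byte[1]=9A: continuation. acc=(acc<<6)|0x1A=0x29A
Byte[2]=9E: continuation. acc=(acc<<6)|0x1E=0xA69E
Completed: cp=U+A69E (starts at byte 0)
Byte[3]=51: 1-byte ASCII. cp=U+0051
Byte[4]=B2: INVALID lead byte (not 0xxx/110x/1110/11110)

Answer: 4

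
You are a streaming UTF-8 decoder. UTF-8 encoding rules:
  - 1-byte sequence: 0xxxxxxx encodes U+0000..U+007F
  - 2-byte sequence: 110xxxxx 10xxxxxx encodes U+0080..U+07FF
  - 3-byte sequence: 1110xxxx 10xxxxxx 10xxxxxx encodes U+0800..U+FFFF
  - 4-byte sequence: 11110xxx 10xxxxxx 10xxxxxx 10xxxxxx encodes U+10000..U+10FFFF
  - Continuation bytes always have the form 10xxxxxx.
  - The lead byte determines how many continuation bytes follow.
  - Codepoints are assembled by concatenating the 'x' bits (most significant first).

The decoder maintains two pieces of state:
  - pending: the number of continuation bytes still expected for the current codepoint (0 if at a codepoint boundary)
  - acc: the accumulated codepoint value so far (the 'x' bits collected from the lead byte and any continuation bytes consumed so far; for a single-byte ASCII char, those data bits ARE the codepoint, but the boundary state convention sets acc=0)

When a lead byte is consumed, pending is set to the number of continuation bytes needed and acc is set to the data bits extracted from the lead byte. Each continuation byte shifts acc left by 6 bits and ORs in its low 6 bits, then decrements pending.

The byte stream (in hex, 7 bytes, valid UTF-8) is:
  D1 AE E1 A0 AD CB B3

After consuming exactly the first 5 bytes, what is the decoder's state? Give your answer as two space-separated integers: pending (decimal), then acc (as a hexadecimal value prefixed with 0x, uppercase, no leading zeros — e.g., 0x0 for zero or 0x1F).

Byte[0]=D1: 2-byte lead. pending=1, acc=0x11
Byte[1]=AE: continuation. acc=(acc<<6)|0x2E=0x46E, pending=0
Byte[2]=E1: 3-byte lead. pending=2, acc=0x1
Byte[3]=A0: continuation. acc=(acc<<6)|0x20=0x60, pending=1
Byte[4]=AD: continuation. acc=(acc<<6)|0x2D=0x182D, pending=0

Answer: 0 0x182D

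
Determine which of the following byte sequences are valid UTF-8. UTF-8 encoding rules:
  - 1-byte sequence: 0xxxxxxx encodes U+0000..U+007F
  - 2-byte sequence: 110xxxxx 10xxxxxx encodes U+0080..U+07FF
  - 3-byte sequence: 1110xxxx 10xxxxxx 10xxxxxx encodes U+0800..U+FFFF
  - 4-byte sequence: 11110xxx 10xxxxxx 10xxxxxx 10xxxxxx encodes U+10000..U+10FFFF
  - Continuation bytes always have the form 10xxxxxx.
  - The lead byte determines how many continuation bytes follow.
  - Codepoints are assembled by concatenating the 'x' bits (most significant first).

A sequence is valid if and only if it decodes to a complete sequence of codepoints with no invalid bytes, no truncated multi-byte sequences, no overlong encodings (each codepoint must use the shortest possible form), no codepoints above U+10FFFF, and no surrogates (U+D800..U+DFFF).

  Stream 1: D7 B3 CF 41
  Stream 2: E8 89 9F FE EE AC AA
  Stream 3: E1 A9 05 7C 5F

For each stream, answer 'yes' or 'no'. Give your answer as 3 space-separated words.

Answer: no no no

Derivation:
Stream 1: error at byte offset 3. INVALID
Stream 2: error at byte offset 3. INVALID
Stream 3: error at byte offset 2. INVALID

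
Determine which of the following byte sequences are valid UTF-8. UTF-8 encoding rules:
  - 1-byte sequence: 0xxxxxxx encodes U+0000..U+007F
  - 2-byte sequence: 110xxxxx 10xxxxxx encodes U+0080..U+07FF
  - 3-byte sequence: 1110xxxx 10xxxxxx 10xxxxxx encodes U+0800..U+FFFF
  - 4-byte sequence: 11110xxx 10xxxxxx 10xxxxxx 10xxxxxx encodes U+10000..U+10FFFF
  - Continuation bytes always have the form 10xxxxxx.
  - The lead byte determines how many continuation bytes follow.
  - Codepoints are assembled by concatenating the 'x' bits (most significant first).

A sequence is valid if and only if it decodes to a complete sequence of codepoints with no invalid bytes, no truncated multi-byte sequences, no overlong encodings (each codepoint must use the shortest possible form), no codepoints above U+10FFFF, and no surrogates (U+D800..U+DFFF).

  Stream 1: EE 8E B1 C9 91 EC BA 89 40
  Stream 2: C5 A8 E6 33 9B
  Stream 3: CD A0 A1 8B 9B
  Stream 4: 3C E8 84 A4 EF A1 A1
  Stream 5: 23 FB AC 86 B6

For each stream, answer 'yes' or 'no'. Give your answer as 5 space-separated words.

Answer: yes no no yes no

Derivation:
Stream 1: decodes cleanly. VALID
Stream 2: error at byte offset 3. INVALID
Stream 3: error at byte offset 2. INVALID
Stream 4: decodes cleanly. VALID
Stream 5: error at byte offset 1. INVALID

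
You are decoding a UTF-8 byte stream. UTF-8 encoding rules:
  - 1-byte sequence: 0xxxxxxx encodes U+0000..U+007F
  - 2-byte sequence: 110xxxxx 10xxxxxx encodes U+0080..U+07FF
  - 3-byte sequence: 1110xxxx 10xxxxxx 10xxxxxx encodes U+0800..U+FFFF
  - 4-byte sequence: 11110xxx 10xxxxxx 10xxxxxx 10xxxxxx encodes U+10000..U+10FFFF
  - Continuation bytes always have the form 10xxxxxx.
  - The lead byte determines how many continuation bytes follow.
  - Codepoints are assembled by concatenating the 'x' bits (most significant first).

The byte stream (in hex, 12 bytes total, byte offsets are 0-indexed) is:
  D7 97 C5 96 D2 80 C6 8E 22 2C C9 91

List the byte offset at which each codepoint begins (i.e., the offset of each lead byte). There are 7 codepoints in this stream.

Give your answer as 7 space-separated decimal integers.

Answer: 0 2 4 6 8 9 10

Derivation:
Byte[0]=D7: 2-byte lead, need 1 cont bytes. acc=0x17
Byte[1]=97: continuation. acc=(acc<<6)|0x17=0x5D7
Completed: cp=U+05D7 (starts at byte 0)
Byte[2]=C5: 2-byte lead, need 1 cont bytes. acc=0x5
Byte[3]=96: continuation. acc=(acc<<6)|0x16=0x156
Completed: cp=U+0156 (starts at byte 2)
Byte[4]=D2: 2-byte lead, need 1 cont bytes. acc=0x12
Byte[5]=80: continuation. acc=(acc<<6)|0x00=0x480
Completed: cp=U+0480 (starts at byte 4)
Byte[6]=C6: 2-byte lead, need 1 cont bytes. acc=0x6
Byte[7]=8E: continuation. acc=(acc<<6)|0x0E=0x18E
Completed: cp=U+018E (starts at byte 6)
Byte[8]=22: 1-byte ASCII. cp=U+0022
Byte[9]=2C: 1-byte ASCII. cp=U+002C
Byte[10]=C9: 2-byte lead, need 1 cont bytes. acc=0x9
Byte[11]=91: continuation. acc=(acc<<6)|0x11=0x251
Completed: cp=U+0251 (starts at byte 10)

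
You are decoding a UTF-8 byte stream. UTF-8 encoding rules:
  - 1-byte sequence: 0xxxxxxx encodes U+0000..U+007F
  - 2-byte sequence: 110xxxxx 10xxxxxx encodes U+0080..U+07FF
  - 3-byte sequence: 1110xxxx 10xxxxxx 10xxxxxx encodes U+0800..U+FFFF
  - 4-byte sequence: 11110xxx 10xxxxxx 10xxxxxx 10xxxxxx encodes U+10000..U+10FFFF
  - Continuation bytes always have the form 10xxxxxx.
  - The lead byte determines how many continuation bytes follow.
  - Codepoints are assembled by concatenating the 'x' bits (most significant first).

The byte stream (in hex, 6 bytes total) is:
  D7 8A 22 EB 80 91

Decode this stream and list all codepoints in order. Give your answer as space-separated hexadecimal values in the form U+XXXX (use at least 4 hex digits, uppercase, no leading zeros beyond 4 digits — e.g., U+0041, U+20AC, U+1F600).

Answer: U+05CA U+0022 U+B011

Derivation:
Byte[0]=D7: 2-byte lead, need 1 cont bytes. acc=0x17
Byte[1]=8A: continuation. acc=(acc<<6)|0x0A=0x5CA
Completed: cp=U+05CA (starts at byte 0)
Byte[2]=22: 1-byte ASCII. cp=U+0022
Byte[3]=EB: 3-byte lead, need 2 cont bytes. acc=0xB
Byte[4]=80: continuation. acc=(acc<<6)|0x00=0x2C0
Byte[5]=91: continuation. acc=(acc<<6)|0x11=0xB011
Completed: cp=U+B011 (starts at byte 3)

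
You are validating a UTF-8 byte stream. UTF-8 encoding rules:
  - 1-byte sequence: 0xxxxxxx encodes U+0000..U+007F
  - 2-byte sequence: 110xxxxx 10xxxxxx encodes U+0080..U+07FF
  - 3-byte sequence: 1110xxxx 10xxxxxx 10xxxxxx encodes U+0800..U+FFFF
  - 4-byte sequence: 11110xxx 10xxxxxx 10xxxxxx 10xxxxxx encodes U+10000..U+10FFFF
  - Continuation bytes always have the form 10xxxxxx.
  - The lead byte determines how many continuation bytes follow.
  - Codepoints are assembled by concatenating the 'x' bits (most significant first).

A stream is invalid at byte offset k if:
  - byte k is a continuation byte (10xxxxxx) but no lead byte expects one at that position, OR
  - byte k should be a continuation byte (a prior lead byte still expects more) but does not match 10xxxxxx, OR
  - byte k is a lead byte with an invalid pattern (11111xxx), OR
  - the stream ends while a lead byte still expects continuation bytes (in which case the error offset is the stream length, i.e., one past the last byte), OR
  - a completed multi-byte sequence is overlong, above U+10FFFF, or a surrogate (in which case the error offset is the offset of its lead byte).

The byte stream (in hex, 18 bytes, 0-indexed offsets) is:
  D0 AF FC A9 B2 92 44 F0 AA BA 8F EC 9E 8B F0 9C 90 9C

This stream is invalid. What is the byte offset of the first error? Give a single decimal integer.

Answer: 2

Derivation:
Byte[0]=D0: 2-byte lead, need 1 cont bytes. acc=0x10
Byte[1]=AF: continuation. acc=(acc<<6)|0x2F=0x42F
Completed: cp=U+042F (starts at byte 0)
Byte[2]=FC: INVALID lead byte (not 0xxx/110x/1110/11110)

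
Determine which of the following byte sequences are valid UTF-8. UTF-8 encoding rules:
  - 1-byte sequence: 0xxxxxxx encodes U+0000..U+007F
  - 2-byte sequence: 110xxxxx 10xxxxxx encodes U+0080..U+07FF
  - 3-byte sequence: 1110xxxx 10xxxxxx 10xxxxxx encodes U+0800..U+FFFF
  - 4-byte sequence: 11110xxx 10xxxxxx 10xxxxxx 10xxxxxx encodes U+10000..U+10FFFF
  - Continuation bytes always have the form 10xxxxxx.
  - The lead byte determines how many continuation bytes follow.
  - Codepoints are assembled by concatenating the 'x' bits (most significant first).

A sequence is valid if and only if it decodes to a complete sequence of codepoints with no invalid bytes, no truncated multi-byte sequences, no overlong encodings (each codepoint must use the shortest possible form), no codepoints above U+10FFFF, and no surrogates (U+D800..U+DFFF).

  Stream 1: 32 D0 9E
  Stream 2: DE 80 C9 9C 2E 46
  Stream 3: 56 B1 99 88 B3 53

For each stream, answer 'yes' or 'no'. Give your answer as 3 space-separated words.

Answer: yes yes no

Derivation:
Stream 1: decodes cleanly. VALID
Stream 2: decodes cleanly. VALID
Stream 3: error at byte offset 1. INVALID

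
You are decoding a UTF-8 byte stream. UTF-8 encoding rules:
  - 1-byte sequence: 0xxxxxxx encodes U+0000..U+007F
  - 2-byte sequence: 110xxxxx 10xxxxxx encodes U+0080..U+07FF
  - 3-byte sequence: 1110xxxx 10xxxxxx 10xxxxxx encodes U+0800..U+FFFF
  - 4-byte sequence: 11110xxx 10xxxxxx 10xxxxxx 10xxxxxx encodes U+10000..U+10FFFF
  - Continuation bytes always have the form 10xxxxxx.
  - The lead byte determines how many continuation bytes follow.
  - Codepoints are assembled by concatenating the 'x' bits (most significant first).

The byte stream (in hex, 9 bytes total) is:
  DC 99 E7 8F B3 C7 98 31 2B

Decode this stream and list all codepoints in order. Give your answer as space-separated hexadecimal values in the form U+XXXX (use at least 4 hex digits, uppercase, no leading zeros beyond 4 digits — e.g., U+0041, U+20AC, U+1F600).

Answer: U+0719 U+73F3 U+01D8 U+0031 U+002B

Derivation:
Byte[0]=DC: 2-byte lead, need 1 cont bytes. acc=0x1C
Byte[1]=99: continuation. acc=(acc<<6)|0x19=0x719
Completed: cp=U+0719 (starts at byte 0)
Byte[2]=E7: 3-byte lead, need 2 cont bytes. acc=0x7
Byte[3]=8F: continuation. acc=(acc<<6)|0x0F=0x1CF
Byte[4]=B3: continuation. acc=(acc<<6)|0x33=0x73F3
Completed: cp=U+73F3 (starts at byte 2)
Byte[5]=C7: 2-byte lead, need 1 cont bytes. acc=0x7
Byte[6]=98: continuation. acc=(acc<<6)|0x18=0x1D8
Completed: cp=U+01D8 (starts at byte 5)
Byte[7]=31: 1-byte ASCII. cp=U+0031
Byte[8]=2B: 1-byte ASCII. cp=U+002B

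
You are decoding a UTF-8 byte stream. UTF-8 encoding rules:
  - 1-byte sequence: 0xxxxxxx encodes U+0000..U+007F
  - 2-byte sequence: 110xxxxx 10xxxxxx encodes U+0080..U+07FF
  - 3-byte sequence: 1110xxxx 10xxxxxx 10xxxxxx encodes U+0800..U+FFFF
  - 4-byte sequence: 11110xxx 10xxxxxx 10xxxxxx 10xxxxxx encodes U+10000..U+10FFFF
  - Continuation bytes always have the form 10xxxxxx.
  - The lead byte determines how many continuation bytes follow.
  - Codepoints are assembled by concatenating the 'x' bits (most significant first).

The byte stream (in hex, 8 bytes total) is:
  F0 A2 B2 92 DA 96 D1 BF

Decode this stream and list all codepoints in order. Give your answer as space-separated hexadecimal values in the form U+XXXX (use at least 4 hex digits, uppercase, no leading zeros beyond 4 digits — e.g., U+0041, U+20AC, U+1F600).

Answer: U+22C92 U+0696 U+047F

Derivation:
Byte[0]=F0: 4-byte lead, need 3 cont bytes. acc=0x0
Byte[1]=A2: continuation. acc=(acc<<6)|0x22=0x22
Byte[2]=B2: continuation. acc=(acc<<6)|0x32=0x8B2
Byte[3]=92: continuation. acc=(acc<<6)|0x12=0x22C92
Completed: cp=U+22C92 (starts at byte 0)
Byte[4]=DA: 2-byte lead, need 1 cont bytes. acc=0x1A
Byte[5]=96: continuation. acc=(acc<<6)|0x16=0x696
Completed: cp=U+0696 (starts at byte 4)
Byte[6]=D1: 2-byte lead, need 1 cont bytes. acc=0x11
Byte[7]=BF: continuation. acc=(acc<<6)|0x3F=0x47F
Completed: cp=U+047F (starts at byte 6)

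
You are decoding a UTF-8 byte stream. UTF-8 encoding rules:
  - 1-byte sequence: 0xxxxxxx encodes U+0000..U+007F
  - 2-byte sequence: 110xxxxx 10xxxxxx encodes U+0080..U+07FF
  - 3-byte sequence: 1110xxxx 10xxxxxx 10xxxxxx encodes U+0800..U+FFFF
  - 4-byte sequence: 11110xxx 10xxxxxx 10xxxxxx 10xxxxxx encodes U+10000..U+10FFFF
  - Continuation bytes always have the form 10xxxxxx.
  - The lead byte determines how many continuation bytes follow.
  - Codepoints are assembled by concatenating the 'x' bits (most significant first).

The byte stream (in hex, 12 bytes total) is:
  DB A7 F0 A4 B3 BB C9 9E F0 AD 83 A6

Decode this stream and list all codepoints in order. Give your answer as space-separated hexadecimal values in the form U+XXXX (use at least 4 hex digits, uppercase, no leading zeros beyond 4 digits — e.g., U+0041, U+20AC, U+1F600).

Answer: U+06E7 U+24CFB U+025E U+2D0E6

Derivation:
Byte[0]=DB: 2-byte lead, need 1 cont bytes. acc=0x1B
Byte[1]=A7: continuation. acc=(acc<<6)|0x27=0x6E7
Completed: cp=U+06E7 (starts at byte 0)
Byte[2]=F0: 4-byte lead, need 3 cont bytes. acc=0x0
Byte[3]=A4: continuation. acc=(acc<<6)|0x24=0x24
Byte[4]=B3: continuation. acc=(acc<<6)|0x33=0x933
Byte[5]=BB: continuation. acc=(acc<<6)|0x3B=0x24CFB
Completed: cp=U+24CFB (starts at byte 2)
Byte[6]=C9: 2-byte lead, need 1 cont bytes. acc=0x9
Byte[7]=9E: continuation. acc=(acc<<6)|0x1E=0x25E
Completed: cp=U+025E (starts at byte 6)
Byte[8]=F0: 4-byte lead, need 3 cont bytes. acc=0x0
Byte[9]=AD: continuation. acc=(acc<<6)|0x2D=0x2D
Byte[10]=83: continuation. acc=(acc<<6)|0x03=0xB43
Byte[11]=A6: continuation. acc=(acc<<6)|0x26=0x2D0E6
Completed: cp=U+2D0E6 (starts at byte 8)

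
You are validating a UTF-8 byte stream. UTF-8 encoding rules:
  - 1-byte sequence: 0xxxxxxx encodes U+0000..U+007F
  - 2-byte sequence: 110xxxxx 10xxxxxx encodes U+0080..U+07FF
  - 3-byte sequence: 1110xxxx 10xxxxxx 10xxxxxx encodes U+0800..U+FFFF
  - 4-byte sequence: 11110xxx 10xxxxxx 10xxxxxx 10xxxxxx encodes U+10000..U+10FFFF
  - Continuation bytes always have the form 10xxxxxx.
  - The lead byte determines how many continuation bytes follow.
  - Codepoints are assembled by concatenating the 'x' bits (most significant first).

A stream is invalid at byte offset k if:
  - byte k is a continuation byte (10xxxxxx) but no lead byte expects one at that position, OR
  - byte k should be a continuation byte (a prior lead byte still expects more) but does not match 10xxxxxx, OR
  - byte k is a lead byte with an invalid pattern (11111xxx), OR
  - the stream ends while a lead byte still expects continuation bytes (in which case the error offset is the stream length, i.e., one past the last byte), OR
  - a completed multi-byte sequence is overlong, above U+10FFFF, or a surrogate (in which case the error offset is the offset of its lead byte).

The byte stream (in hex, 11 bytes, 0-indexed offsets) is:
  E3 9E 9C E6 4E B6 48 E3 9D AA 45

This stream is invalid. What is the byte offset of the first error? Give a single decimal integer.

Answer: 4

Derivation:
Byte[0]=E3: 3-byte lead, need 2 cont bytes. acc=0x3
Byte[1]=9E: continuation. acc=(acc<<6)|0x1E=0xDE
Byte[2]=9C: continuation. acc=(acc<<6)|0x1C=0x379C
Completed: cp=U+379C (starts at byte 0)
Byte[3]=E6: 3-byte lead, need 2 cont bytes. acc=0x6
Byte[4]=4E: expected 10xxxxxx continuation. INVALID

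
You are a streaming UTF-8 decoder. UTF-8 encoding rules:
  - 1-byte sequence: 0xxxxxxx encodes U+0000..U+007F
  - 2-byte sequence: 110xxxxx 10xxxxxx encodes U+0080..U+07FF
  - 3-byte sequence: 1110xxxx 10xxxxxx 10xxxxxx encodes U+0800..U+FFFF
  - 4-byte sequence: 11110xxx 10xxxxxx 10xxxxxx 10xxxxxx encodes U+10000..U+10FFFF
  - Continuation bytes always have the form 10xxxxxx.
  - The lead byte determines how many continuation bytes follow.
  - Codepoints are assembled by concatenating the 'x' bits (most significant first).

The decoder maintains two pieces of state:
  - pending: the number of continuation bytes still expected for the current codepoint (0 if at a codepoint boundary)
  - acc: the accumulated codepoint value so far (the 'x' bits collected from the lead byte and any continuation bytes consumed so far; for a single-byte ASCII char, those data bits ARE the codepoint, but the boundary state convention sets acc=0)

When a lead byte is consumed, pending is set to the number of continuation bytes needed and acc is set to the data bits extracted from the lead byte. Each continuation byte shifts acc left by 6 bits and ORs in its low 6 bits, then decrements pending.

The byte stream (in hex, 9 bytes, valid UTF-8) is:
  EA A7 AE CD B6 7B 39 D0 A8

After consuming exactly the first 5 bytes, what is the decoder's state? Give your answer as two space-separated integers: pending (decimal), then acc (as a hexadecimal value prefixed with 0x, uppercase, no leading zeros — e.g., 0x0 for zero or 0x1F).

Answer: 0 0x376

Derivation:
Byte[0]=EA: 3-byte lead. pending=2, acc=0xA
Byte[1]=A7: continuation. acc=(acc<<6)|0x27=0x2A7, pending=1
Byte[2]=AE: continuation. acc=(acc<<6)|0x2E=0xA9EE, pending=0
Byte[3]=CD: 2-byte lead. pending=1, acc=0xD
Byte[4]=B6: continuation. acc=(acc<<6)|0x36=0x376, pending=0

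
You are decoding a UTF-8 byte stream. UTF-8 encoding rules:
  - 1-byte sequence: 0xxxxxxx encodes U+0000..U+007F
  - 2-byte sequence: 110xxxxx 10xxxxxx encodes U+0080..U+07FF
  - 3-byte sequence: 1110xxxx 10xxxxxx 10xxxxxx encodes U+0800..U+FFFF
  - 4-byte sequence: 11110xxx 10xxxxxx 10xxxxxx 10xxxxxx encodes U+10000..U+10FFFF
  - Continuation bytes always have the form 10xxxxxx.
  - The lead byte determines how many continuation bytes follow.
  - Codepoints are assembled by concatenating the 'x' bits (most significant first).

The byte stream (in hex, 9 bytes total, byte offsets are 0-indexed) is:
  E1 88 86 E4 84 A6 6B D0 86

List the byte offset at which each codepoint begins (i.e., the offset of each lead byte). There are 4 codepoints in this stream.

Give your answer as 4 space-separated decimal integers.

Byte[0]=E1: 3-byte lead, need 2 cont bytes. acc=0x1
Byte[1]=88: continuation. acc=(acc<<6)|0x08=0x48
Byte[2]=86: continuation. acc=(acc<<6)|0x06=0x1206
Completed: cp=U+1206 (starts at byte 0)
Byte[3]=E4: 3-byte lead, need 2 cont bytes. acc=0x4
Byte[4]=84: continuation. acc=(acc<<6)|0x04=0x104
Byte[5]=A6: continuation. acc=(acc<<6)|0x26=0x4126
Completed: cp=U+4126 (starts at byte 3)
Byte[6]=6B: 1-byte ASCII. cp=U+006B
Byte[7]=D0: 2-byte lead, need 1 cont bytes. acc=0x10
Byte[8]=86: continuation. acc=(acc<<6)|0x06=0x406
Completed: cp=U+0406 (starts at byte 7)

Answer: 0 3 6 7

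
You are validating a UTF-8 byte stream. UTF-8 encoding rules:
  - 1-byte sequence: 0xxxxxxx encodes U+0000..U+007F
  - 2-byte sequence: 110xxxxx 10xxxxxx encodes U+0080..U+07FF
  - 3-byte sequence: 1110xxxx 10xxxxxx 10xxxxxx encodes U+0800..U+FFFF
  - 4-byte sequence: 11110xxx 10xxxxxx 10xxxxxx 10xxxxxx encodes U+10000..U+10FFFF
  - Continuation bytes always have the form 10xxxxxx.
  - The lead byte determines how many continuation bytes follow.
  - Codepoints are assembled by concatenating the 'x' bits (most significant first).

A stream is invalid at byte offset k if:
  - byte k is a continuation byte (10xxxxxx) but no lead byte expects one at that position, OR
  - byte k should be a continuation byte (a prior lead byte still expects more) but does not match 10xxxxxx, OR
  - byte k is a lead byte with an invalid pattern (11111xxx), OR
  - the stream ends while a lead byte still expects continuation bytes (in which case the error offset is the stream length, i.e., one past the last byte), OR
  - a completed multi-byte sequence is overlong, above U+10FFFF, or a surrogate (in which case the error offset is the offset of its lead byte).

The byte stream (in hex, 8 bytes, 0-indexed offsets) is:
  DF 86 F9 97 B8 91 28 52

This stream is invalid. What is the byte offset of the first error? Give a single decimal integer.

Answer: 2

Derivation:
Byte[0]=DF: 2-byte lead, need 1 cont bytes. acc=0x1F
Byte[1]=86: continuation. acc=(acc<<6)|0x06=0x7C6
Completed: cp=U+07C6 (starts at byte 0)
Byte[2]=F9: INVALID lead byte (not 0xxx/110x/1110/11110)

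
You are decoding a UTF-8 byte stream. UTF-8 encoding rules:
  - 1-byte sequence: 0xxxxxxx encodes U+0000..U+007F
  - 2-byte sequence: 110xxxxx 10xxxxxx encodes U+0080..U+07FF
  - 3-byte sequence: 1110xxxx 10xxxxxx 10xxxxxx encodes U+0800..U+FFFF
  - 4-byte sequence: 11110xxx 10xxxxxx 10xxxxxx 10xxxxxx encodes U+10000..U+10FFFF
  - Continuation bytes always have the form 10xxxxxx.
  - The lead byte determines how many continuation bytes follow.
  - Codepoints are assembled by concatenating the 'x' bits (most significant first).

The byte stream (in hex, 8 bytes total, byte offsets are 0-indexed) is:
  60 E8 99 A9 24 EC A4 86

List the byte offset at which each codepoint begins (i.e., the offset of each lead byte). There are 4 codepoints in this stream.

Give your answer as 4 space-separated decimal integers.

Byte[0]=60: 1-byte ASCII. cp=U+0060
Byte[1]=E8: 3-byte lead, need 2 cont bytes. acc=0x8
Byte[2]=99: continuation. acc=(acc<<6)|0x19=0x219
Byte[3]=A9: continuation. acc=(acc<<6)|0x29=0x8669
Completed: cp=U+8669 (starts at byte 1)
Byte[4]=24: 1-byte ASCII. cp=U+0024
Byte[5]=EC: 3-byte lead, need 2 cont bytes. acc=0xC
Byte[6]=A4: continuation. acc=(acc<<6)|0x24=0x324
Byte[7]=86: continuation. acc=(acc<<6)|0x06=0xC906
Completed: cp=U+C906 (starts at byte 5)

Answer: 0 1 4 5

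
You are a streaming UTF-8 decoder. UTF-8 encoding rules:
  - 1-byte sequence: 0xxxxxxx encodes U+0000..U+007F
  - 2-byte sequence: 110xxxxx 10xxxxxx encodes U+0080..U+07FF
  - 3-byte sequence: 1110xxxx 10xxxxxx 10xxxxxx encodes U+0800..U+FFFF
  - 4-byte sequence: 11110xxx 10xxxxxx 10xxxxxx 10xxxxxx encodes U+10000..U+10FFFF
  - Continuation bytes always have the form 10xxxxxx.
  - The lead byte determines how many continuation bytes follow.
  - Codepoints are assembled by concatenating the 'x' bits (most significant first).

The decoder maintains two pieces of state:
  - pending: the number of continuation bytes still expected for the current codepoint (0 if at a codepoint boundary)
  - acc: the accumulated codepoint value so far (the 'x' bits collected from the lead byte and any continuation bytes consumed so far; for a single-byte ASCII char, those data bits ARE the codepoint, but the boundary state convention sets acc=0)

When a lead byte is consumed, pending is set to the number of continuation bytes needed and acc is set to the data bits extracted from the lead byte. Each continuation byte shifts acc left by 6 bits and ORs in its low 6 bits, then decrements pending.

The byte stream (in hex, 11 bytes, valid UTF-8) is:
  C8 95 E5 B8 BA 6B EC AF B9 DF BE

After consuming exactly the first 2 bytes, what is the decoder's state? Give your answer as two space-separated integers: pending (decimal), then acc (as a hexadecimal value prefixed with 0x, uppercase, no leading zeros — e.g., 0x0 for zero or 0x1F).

Byte[0]=C8: 2-byte lead. pending=1, acc=0x8
Byte[1]=95: continuation. acc=(acc<<6)|0x15=0x215, pending=0

Answer: 0 0x215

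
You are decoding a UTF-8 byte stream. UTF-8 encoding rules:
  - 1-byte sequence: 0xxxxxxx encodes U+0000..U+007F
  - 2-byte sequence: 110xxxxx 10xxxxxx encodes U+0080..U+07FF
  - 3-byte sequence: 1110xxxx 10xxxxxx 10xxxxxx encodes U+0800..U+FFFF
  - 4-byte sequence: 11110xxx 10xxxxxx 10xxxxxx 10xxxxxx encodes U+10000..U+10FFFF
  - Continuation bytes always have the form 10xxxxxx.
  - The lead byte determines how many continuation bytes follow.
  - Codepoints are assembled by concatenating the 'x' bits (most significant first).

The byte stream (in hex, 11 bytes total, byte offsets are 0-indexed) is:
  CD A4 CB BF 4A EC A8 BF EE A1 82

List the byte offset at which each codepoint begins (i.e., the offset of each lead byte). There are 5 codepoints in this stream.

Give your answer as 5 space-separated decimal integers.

Answer: 0 2 4 5 8

Derivation:
Byte[0]=CD: 2-byte lead, need 1 cont bytes. acc=0xD
Byte[1]=A4: continuation. acc=(acc<<6)|0x24=0x364
Completed: cp=U+0364 (starts at byte 0)
Byte[2]=CB: 2-byte lead, need 1 cont bytes. acc=0xB
Byte[3]=BF: continuation. acc=(acc<<6)|0x3F=0x2FF
Completed: cp=U+02FF (starts at byte 2)
Byte[4]=4A: 1-byte ASCII. cp=U+004A
Byte[5]=EC: 3-byte lead, need 2 cont bytes. acc=0xC
Byte[6]=A8: continuation. acc=(acc<<6)|0x28=0x328
Byte[7]=BF: continuation. acc=(acc<<6)|0x3F=0xCA3F
Completed: cp=U+CA3F (starts at byte 5)
Byte[8]=EE: 3-byte lead, need 2 cont bytes. acc=0xE
Byte[9]=A1: continuation. acc=(acc<<6)|0x21=0x3A1
Byte[10]=82: continuation. acc=(acc<<6)|0x02=0xE842
Completed: cp=U+E842 (starts at byte 8)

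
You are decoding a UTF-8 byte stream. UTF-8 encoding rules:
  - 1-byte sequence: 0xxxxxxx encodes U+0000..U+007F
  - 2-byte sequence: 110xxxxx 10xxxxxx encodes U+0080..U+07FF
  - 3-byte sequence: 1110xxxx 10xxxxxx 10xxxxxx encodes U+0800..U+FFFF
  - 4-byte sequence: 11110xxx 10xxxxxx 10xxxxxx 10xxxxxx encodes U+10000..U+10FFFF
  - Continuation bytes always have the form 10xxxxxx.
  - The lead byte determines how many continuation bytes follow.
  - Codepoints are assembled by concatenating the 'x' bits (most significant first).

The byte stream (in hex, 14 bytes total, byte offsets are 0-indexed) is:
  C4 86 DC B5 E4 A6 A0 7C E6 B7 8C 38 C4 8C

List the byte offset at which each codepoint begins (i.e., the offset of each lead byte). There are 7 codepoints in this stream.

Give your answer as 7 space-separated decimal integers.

Answer: 0 2 4 7 8 11 12

Derivation:
Byte[0]=C4: 2-byte lead, need 1 cont bytes. acc=0x4
Byte[1]=86: continuation. acc=(acc<<6)|0x06=0x106
Completed: cp=U+0106 (starts at byte 0)
Byte[2]=DC: 2-byte lead, need 1 cont bytes. acc=0x1C
Byte[3]=B5: continuation. acc=(acc<<6)|0x35=0x735
Completed: cp=U+0735 (starts at byte 2)
Byte[4]=E4: 3-byte lead, need 2 cont bytes. acc=0x4
Byte[5]=A6: continuation. acc=(acc<<6)|0x26=0x126
Byte[6]=A0: continuation. acc=(acc<<6)|0x20=0x49A0
Completed: cp=U+49A0 (starts at byte 4)
Byte[7]=7C: 1-byte ASCII. cp=U+007C
Byte[8]=E6: 3-byte lead, need 2 cont bytes. acc=0x6
Byte[9]=B7: continuation. acc=(acc<<6)|0x37=0x1B7
Byte[10]=8C: continuation. acc=(acc<<6)|0x0C=0x6DCC
Completed: cp=U+6DCC (starts at byte 8)
Byte[11]=38: 1-byte ASCII. cp=U+0038
Byte[12]=C4: 2-byte lead, need 1 cont bytes. acc=0x4
Byte[13]=8C: continuation. acc=(acc<<6)|0x0C=0x10C
Completed: cp=U+010C (starts at byte 12)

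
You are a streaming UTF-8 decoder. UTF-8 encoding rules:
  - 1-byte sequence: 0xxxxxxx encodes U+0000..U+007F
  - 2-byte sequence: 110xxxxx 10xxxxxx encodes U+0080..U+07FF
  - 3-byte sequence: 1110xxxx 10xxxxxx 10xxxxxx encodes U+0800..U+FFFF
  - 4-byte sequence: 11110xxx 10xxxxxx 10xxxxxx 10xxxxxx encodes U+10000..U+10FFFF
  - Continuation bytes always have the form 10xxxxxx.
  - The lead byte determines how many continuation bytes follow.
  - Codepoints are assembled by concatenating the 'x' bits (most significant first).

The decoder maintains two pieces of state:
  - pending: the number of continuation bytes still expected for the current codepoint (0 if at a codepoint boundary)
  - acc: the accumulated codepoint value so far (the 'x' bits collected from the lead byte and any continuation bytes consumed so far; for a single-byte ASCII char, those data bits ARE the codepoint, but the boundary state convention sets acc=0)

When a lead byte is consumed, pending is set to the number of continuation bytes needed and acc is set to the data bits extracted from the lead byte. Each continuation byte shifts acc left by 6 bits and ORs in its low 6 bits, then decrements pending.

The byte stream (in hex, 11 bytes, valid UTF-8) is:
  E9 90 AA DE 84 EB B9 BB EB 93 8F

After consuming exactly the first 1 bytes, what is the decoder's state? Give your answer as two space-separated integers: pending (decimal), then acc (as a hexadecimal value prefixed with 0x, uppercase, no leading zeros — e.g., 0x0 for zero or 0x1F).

Answer: 2 0x9

Derivation:
Byte[0]=E9: 3-byte lead. pending=2, acc=0x9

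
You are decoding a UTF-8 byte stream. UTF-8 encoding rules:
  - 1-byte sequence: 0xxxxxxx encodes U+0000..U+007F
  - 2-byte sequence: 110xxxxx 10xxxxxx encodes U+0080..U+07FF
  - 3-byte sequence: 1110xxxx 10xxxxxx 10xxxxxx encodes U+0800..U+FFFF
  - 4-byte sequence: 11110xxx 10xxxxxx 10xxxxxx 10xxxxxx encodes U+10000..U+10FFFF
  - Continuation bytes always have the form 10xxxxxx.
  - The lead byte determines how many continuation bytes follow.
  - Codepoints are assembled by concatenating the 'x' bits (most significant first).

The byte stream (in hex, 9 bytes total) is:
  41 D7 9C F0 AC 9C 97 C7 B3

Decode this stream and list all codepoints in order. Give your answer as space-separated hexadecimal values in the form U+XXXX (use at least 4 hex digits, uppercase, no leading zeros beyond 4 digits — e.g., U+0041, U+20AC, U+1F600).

Answer: U+0041 U+05DC U+2C717 U+01F3

Derivation:
Byte[0]=41: 1-byte ASCII. cp=U+0041
Byte[1]=D7: 2-byte lead, need 1 cont bytes. acc=0x17
Byte[2]=9C: continuation. acc=(acc<<6)|0x1C=0x5DC
Completed: cp=U+05DC (starts at byte 1)
Byte[3]=F0: 4-byte lead, need 3 cont bytes. acc=0x0
Byte[4]=AC: continuation. acc=(acc<<6)|0x2C=0x2C
Byte[5]=9C: continuation. acc=(acc<<6)|0x1C=0xB1C
Byte[6]=97: continuation. acc=(acc<<6)|0x17=0x2C717
Completed: cp=U+2C717 (starts at byte 3)
Byte[7]=C7: 2-byte lead, need 1 cont bytes. acc=0x7
Byte[8]=B3: continuation. acc=(acc<<6)|0x33=0x1F3
Completed: cp=U+01F3 (starts at byte 7)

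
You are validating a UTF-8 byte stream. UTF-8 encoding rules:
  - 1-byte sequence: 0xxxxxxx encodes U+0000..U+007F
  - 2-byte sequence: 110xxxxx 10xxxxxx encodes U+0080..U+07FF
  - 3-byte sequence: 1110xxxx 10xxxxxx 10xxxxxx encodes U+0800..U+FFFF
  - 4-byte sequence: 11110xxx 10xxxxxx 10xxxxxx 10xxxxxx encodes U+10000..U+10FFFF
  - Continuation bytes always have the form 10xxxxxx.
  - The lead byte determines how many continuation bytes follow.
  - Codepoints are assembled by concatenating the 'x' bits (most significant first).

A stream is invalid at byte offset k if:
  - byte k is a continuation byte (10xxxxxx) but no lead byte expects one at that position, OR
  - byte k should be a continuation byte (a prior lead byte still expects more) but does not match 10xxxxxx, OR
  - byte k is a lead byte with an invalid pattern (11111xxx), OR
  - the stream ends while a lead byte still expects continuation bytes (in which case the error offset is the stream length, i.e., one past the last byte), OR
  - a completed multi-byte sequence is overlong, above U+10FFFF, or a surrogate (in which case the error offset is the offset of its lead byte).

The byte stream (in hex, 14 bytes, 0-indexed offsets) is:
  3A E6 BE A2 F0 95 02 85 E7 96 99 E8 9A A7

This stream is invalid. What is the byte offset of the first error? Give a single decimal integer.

Answer: 6

Derivation:
Byte[0]=3A: 1-byte ASCII. cp=U+003A
Byte[1]=E6: 3-byte lead, need 2 cont bytes. acc=0x6
Byte[2]=BE: continuation. acc=(acc<<6)|0x3E=0x1BE
Byte[3]=A2: continuation. acc=(acc<<6)|0x22=0x6FA2
Completed: cp=U+6FA2 (starts at byte 1)
Byte[4]=F0: 4-byte lead, need 3 cont bytes. acc=0x0
Byte[5]=95: continuation. acc=(acc<<6)|0x15=0x15
Byte[6]=02: expected 10xxxxxx continuation. INVALID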